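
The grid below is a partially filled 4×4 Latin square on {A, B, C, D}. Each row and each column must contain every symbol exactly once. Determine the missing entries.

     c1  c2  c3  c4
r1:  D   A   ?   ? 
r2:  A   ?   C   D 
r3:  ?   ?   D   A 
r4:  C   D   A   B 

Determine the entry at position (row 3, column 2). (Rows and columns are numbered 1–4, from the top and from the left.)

C

(r1,c3): row 1 has {A,D}; column 3 has {A,C,D}, so it must be B.
(r1,c4): row 1 has {A,B,D}; column 4 has {A,B,D}, so it must be C.
(r2,c2): row 2 has {A,C,D}; column 2 has {A,D}, so it must be B.
(r3,c1): row 3 has {A,D}; column 1 has {A,C,D}, so it must be B.
(r3,c2): row 3 has {A,B,D}; column 2 has {A,B,D}, so it must be C.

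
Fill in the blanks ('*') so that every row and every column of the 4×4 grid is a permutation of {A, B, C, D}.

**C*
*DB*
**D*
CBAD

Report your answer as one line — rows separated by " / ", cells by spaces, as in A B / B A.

(r1,c2) = A
(r1,c4) = B
(r2,c1) = A
(r2,c4) = C
(r3,c1) = B
(r3,c2) = C
(r3,c4) = A
(r1,c1) = D

D A C B / A D B C / B C D A / C B A D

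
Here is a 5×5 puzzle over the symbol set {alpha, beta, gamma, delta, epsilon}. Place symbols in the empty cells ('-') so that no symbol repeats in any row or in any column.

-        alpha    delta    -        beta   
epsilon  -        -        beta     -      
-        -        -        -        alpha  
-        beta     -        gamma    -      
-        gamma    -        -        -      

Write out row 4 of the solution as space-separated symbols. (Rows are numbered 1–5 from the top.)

alpha beta epsilon gamma delta

(r1,c1) = gamma
(r1,c4) = epsilon
(r2,c2) = delta
(r2,c5) = gamma
(r3,c2) = epsilon
(r3,c4) = delta
(r5,c4) = alpha
(r2,c3) = alpha
(r3,c1) = beta
(r3,c3) = gamma
(r4,c3) = epsilon
(r4,c5) = delta
(r5,c1) = delta
(r5,c3) = beta
(r5,c5) = epsilon
(r4,c1) = alpha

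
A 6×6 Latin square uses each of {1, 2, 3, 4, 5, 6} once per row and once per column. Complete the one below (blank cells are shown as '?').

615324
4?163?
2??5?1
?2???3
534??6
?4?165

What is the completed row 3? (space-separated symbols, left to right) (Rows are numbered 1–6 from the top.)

(r2,c2) = 5
(r2,c6) = 2
(r3,c2) = 6
(r3,c3) = 3
(r3,c5) = 4

2 6 3 5 4 1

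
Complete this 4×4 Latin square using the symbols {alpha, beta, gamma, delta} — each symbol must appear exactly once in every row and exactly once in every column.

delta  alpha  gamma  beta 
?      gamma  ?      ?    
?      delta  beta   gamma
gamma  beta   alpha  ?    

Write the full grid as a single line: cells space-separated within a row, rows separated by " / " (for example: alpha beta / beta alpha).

(r2,c3) = delta
(r2,c4) = alpha
(r3,c1) = alpha
(r4,c4) = delta
(r2,c1) = beta

delta alpha gamma beta / beta gamma delta alpha / alpha delta beta gamma / gamma beta alpha delta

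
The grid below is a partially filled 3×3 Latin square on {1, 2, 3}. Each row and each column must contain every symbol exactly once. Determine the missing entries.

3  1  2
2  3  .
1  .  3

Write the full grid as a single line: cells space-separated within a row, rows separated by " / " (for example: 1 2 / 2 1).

3 1 2 / 2 3 1 / 1 2 3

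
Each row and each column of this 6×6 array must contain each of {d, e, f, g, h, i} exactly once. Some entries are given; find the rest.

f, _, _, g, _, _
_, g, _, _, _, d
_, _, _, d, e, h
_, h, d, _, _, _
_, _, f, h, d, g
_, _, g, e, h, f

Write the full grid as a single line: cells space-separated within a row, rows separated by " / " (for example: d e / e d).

f d h g i e / h g e i f d / g f i d e h / e h d f g i / i e f h d g / d i g e h f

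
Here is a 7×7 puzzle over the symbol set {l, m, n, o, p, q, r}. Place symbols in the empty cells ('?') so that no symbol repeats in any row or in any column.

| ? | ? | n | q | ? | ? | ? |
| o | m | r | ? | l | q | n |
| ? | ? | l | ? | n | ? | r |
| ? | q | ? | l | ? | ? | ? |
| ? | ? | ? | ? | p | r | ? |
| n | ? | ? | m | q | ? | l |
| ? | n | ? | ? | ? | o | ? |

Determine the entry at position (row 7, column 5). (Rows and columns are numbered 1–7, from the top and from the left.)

m

At row 2, column 4: row 2 has {l,m,n,o,q,r}; column 4 has {l,m,q}; that leaves p.
At row 3, column 4: row 3 has {l,n,r}; column 4 has {l,m,p,q}; that leaves o.
At row 5, column 4: row 5 has {p,r}; column 4 has {l,m,o,p,q}; that leaves n.
At row 6, column 6: row 6 has {l,m,n,q}; column 6 has {o,q,r}; that leaves p.
At row 7, column 4: row 7 has {n,o}; column 4 has {l,m,n,o,p,q}; that leaves r.
At row 7, column 5: row 7 has {n,o,r}; column 5 has {l,n,p,q}; that leaves m.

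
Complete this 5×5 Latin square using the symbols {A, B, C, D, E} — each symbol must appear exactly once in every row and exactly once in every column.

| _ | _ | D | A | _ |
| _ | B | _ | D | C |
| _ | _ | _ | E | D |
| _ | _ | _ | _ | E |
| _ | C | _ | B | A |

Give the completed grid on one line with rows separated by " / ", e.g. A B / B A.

C E D A B / E B A D C / B A C E D / A D B C E / D C E B A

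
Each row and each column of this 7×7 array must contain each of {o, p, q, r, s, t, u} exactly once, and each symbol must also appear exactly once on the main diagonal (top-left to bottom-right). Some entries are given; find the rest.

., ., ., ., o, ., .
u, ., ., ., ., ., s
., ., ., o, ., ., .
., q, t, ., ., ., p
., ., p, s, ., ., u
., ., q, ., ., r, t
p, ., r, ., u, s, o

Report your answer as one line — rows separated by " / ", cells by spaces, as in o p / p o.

q s u t o p r / u p o r q t s / t r s o p u q / s q t u r o p / r o p s t q u / o u q p s r t / p t r q u s o

Cell (r2,c3): row 2 has {s,u}; column 3 has {p,q,r,t} → o.
Cell (r4,c4): row 4 has {p,q,t}; column 4 has {o,s}; the diagonal has {o,r} → u.
Cell (r4,c6): row 4 has {p,q,t,u}; column 6 has {r,s} → o.
Cell (r6,c4): row 6 has {q,r,t}; column 4 has {o,s,u} → p.
Cell (r6,c5): row 6 has {p,q,r,t}; column 5 has {o,u} → s.
Cell (r7,c2): row 7 has {o,p,r,s,u}; column 2 has {q} → t.
Cell (r7,c4): row 7 has {o,p,r,s,t,u}; column 4 has {o,p,s,u} → q.
Cell (r2,c2): row 2 has {o,s,u}; column 2 has {q,t}; the diagonal has {o,r,u} → p.
Cell (r3,c3): row 3 has {o}; column 3 has {o,p,q,r,t}; the diagonal has {o,p,r,u} → s.
Cell (r4,c5): row 4 has {o,p,q,t,u}; column 5 has {o,s,u} → r.
Cell (r6,c1): row 6 has {p,q,r,s,t}; column 1 has {p,u} → o.
Cell (r6,c2): row 6 has {o,p,q,r,s,t}; column 2 has {p,q,t} → u.
Cell (r1,c3): row 1 has {o}; column 3 has {o,p,q,r,s,t} → u.
Cell (r3,c2): row 3 has {o,s}; column 2 has {p,q,t,u} → r.
Cell (r3,c7): row 3 has {o,r,s}; column 7 has {o,p,s,t,u} → q.
Cell (r4,c1): row 4 has {o,p,q,r,t,u}; column 1 has {o,p,u} → s.
Cell (r5,c2): row 5 has {p,s,u}; column 2 has {p,q,r,t,u} → o.
Cell (r1,c2): row 1 has {o,u}; column 2 has {o,p,q,r,t,u} → s.
Cell (r1,c7): row 1 has {o,s,u}; column 7 has {o,p,q,s,t,u} → r.
Cell (r3,c1): row 3 has {o,q,r,s}; column 1 has {o,p,s,u} → t.
Cell (r3,c5): row 3 has {o,q,r,s,t}; column 5 has {o,r,s,u} → p.
Cell (r3,c6): row 3 has {o,p,q,r,s,t}; column 6 has {o,r,s} → u.
Cell (r1,c1): row 1 has {o,r,s,u}; column 1 has {o,p,s,t,u}; the diagonal has {o,p,r,s,u} → q.
Cell (r1,c4): row 1 has {o,q,r,s,u}; column 4 has {o,p,q,s,u} → t.
Cell (r1,c6): row 1 has {o,q,r,s,t,u}; column 6 has {o,r,s,u} → p.
Cell (r2,c4): row 2 has {o,p,s,u}; column 4 has {o,p,q,s,t,u} → r.
Cell (r5,c1): row 5 has {o,p,s,u}; column 1 has {o,p,q,s,t,u} → r.
Cell (r5,c5): row 5 has {o,p,r,s,u}; column 5 has {o,p,r,s,u}; the diagonal has {o,p,q,r,s,u} → t.
Cell (r5,c6): row 5 has {o,p,r,s,t,u}; column 6 has {o,p,r,s,u} → q.
Cell (r2,c5): row 2 has {o,p,r,s,u}; column 5 has {o,p,r,s,t,u} → q.
Cell (r2,c6): row 2 has {o,p,q,r,s,u}; column 6 has {o,p,q,r,s,u} → t.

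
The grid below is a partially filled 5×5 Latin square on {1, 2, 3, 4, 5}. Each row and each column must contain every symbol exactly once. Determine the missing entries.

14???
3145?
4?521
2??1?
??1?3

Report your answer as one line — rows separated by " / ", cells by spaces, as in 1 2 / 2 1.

1 4 2 3 5 / 3 1 4 5 2 / 4 3 5 2 1 / 2 5 3 1 4 / 5 2 1 4 3

(r1,c4) = 3
(r2,c5) = 2
(r3,c2) = 3
(r4,c2) = 5
(r4,c3) = 3
(r4,c5) = 4
(r5,c1) = 5
(r5,c2) = 2
(r5,c4) = 4
(r1,c3) = 2
(r1,c5) = 5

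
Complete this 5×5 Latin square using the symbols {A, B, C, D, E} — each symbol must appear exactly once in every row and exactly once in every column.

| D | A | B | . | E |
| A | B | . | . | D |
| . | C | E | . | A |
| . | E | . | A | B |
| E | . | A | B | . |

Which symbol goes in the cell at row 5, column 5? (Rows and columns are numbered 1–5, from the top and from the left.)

C

At row 1, column 4: row 1 has {A,B,D,E}; column 4 has {A,B}; that leaves C.
At row 2, column 3: row 2 has {A,B,D}; column 3 has {A,B,E}; that leaves C.
At row 2, column 4: row 2 has {A,B,C,D}; column 4 has {A,B,C}; that leaves E.
At row 3, column 1: row 3 has {A,C,E}; column 1 has {A,D,E}; that leaves B.
At row 3, column 4: row 3 has {A,B,C,E}; column 4 has {A,B,C,E}; that leaves D.
At row 4, column 1: row 4 has {A,B,E}; column 1 has {A,B,D,E}; that leaves C.
At row 4, column 3: row 4 has {A,B,C,E}; column 3 has {A,B,C,E}; that leaves D.
At row 5, column 2: row 5 has {A,B,E}; column 2 has {A,B,C,E}; that leaves D.
At row 5, column 5: row 5 has {A,B,D,E}; column 5 has {A,B,D,E}; that leaves C.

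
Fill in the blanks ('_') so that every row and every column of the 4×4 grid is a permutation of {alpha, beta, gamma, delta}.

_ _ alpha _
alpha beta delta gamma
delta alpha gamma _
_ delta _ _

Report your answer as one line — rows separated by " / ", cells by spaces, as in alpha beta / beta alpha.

beta gamma alpha delta / alpha beta delta gamma / delta alpha gamma beta / gamma delta beta alpha

(r1,c2): row 1 has {alpha}; column 2 has {alpha,beta,delta}, so it must be gamma.
(r3,c4): row 3 has {alpha,gamma,delta}; column 4 has {gamma}, so it must be beta.
(r4,c3): row 4 has {delta}; column 3 has {alpha,gamma,delta}, so it must be beta.
(r4,c4): row 4 has {beta,delta}; column 4 has {beta,gamma}, so it must be alpha.
(r1,c1): row 1 has {alpha,gamma}; column 1 has {alpha,delta}, so it must be beta.
(r1,c4): row 1 has {alpha,beta,gamma}; column 4 has {alpha,beta,gamma}, so it must be delta.
(r4,c1): row 4 has {alpha,beta,delta}; column 1 has {alpha,beta,delta}, so it must be gamma.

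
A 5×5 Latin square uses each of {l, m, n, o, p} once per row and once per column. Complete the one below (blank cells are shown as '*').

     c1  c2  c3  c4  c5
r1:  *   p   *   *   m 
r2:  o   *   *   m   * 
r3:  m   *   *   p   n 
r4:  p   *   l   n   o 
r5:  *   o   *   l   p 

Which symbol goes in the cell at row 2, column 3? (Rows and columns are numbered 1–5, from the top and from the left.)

p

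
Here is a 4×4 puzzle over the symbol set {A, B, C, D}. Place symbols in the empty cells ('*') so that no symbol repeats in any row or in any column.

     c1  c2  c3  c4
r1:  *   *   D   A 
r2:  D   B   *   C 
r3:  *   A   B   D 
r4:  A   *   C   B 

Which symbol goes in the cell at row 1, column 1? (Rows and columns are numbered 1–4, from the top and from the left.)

B

(r1,c2) = C
(r2,c3) = A
(r3,c1) = C
(r4,c2) = D
(r1,c1) = B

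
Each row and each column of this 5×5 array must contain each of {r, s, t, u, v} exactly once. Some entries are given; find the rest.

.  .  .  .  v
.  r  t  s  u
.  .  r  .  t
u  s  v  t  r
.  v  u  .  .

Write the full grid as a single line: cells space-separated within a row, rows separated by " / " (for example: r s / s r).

At row 1, column 3: row 1 has {v}; column 3 has {r,t,u,v}; that leaves s.
At row 2, column 1: row 2 has {r,s,t,u}; column 1 has {u}; that leaves v.
At row 3, column 1: row 3 has {r,t}; column 1 has {u,v}; that leaves s.
At row 3, column 2: row 3 has {r,s,t}; column 2 has {r,s,v}; that leaves u.
At row 3, column 4: row 3 has {r,s,t,u}; column 4 has {s,t}; that leaves v.
At row 5, column 4: row 5 has {u,v}; column 4 has {s,t,v}; that leaves r.
At row 5, column 5: row 5 has {r,u,v}; column 5 has {r,t,u,v}; that leaves s.
At row 1, column 2: row 1 has {s,v}; column 2 has {r,s,u,v}; that leaves t.
At row 1, column 4: row 1 has {s,t,v}; column 4 has {r,s,t,v}; that leaves u.
At row 5, column 1: row 5 has {r,s,u,v}; column 1 has {s,u,v}; that leaves t.
At row 1, column 1: row 1 has {s,t,u,v}; column 1 has {s,t,u,v}; that leaves r.

r t s u v / v r t s u / s u r v t / u s v t r / t v u r s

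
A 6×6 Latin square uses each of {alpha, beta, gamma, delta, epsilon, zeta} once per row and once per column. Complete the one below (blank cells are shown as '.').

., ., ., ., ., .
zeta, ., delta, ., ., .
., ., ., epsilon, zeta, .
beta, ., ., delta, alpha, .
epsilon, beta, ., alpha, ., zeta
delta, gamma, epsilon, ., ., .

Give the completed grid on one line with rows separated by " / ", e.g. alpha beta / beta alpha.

alpha zeta beta gamma epsilon delta / zeta alpha delta beta gamma epsilon / gamma delta alpha epsilon zeta beta / beta epsilon zeta delta alpha gamma / epsilon beta gamma alpha delta zeta / delta gamma epsilon zeta beta alpha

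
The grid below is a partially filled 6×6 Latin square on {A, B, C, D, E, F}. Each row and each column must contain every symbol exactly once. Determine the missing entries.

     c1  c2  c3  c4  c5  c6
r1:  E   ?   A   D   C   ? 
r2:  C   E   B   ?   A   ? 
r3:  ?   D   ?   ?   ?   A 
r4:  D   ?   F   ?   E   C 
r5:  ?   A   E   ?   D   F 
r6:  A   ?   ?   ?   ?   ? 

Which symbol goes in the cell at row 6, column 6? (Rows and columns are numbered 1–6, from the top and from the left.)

E

(r1,c6) = B
(r2,c4) = F
(r2,c6) = D
(r3,c3) = C
(r4,c2) = B
(r4,c4) = A
(r5,c1) = B
(r5,c4) = C
(r6,c3) = D
(r6,c6) = E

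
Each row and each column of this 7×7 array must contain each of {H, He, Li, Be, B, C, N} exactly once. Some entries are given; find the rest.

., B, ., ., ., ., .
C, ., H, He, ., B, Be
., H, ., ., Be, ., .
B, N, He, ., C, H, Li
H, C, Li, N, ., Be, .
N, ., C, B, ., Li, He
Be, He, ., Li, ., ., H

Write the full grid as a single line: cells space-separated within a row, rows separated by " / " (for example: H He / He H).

(r2,c2): row 2 has {H,He,Be,B,C}; column 2 has {H,He,B,C,N}, so it must be Li.
(r2,c5): row 2 has {H,He,Li,Be,B,C}; column 5 has {Be,C}, so it must be N.
(r3,c4): row 3 has {H,Be}; column 4 has {He,Li,B,N}, so it must be C.
(r4,c4): row 4 has {H,He,Li,B,C,N}; column 4 has {He,Li,B,C,N}, so it must be Be.
(r5,c7): row 5 has {H,Li,Be,C,N}; column 7 has {H,He,Li,Be}, so it must be B.
(r6,c2): row 6 has {He,Li,B,C,N}; column 2 has {H,He,Li,B,C,N}, so it must be Be.
(r6,c5): row 6 has {He,Li,Be,B,C,N}; column 5 has {Be,C,N}, so it must be H.
(r7,c5): row 7 has {H,He,Li,Be}; column 5 has {H,Be,C,N}, so it must be B.
(r1,c4): row 1 has {B}; column 4 has {He,Li,Be,B,C,N}, so it must be H.
(r3,c7): row 3 has {H,Be,C}; column 7 has {H,He,Li,Be,B}, so it must be N.
(r5,c5): row 5 has {H,Li,Be,B,C,N}; column 5 has {H,Be,B,C,N}, so it must be He.
(r7,c3): row 7 has {H,He,Li,Be,B}; column 3 has {H,He,Li,C}, so it must be N.
(r7,c6): row 7 has {H,He,Li,Be,B,N}; column 6 has {H,Li,Be,B}, so it must be C.
(r1,c3): row 1 has {H,B}; column 3 has {H,He,Li,C,N}, so it must be Be.
(r1,c5): row 1 has {H,Be,B}; column 5 has {H,He,Be,B,C,N}, so it must be Li.
(r1,c7): row 1 has {H,Li,Be,B}; column 7 has {H,He,Li,Be,B,N}, so it must be C.
(r3,c3): row 3 has {H,Be,C,N}; column 3 has {H,He,Li,Be,C,N}, so it must be B.
(r3,c6): row 3 has {H,Be,B,C,N}; column 6 has {H,Li,Be,B,C}, so it must be He.
(r1,c1): row 1 has {H,Li,Be,B,C}; column 1 has {H,Be,B,C,N}, so it must be He.
(r1,c6): row 1 has {H,He,Li,Be,B,C}; column 6 has {H,He,Li,Be,B,C}, so it must be N.
(r3,c1): row 3 has {H,He,Be,B,C,N}; column 1 has {H,He,Be,B,C,N}, so it must be Li.

He B Be H Li N C / C Li H He N B Be / Li H B C Be He N / B N He Be C H Li / H C Li N He Be B / N Be C B H Li He / Be He N Li B C H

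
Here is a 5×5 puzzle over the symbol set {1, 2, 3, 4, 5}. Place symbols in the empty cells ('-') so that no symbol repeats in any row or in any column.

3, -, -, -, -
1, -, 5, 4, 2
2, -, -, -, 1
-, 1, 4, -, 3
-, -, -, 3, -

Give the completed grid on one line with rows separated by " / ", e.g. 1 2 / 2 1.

3 5 2 1 4 / 1 3 5 4 2 / 2 4 3 5 1 / 5 1 4 2 3 / 4 2 1 3 5

(r2,c2) = 3
(r3,c3) = 3
(r3,c4) = 5
(r4,c1) = 5
(r4,c4) = 2
(r5,c1) = 4
(r5,c5) = 5
(r1,c4) = 1
(r1,c5) = 4
(r3,c2) = 4
(r5,c2) = 2
(r5,c3) = 1
(r1,c2) = 5
(r1,c3) = 2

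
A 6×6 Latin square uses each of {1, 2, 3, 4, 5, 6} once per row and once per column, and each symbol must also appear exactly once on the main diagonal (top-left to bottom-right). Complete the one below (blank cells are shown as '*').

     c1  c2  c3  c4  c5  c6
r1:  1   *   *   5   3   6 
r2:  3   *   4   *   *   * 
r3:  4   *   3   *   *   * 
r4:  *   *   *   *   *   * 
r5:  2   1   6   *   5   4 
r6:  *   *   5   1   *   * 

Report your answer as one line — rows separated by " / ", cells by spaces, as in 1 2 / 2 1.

At row 1, column 3: row 1 has {1,3,5,6}; column 3 has {3,4,5,6}; that leaves 2.
At row 4, column 3: row 4 is empty so far; column 3 has {2,3,4,5,6}; that leaves 1.
At row 5, column 4: row 5 has {1,2,4,5,6}; column 4 has {1,5}; that leaves 3.
At row 6, column 1: row 6 has {1,5}; column 1 has {1,2,3,4}; that leaves 6.
At row 6, column 6: row 6 has {1,5,6}; column 6 has {4,6}; the diagonal has {1,3,5}; that leaves 2.
At row 1, column 2: row 1 has {1,2,3,5,6}; column 2 has {1}; that leaves 4.
At row 2, column 2: row 2 has {3,4}; column 2 has {1,4}; the diagonal has {1,2,3,5}; that leaves 6.
At row 2, column 4: row 2 has {3,4,6}; column 4 has {1,3,5}; that leaves 2.
At row 2, column 5: row 2 has {2,3,4,6}; column 5 has {3,5}; that leaves 1.
At row 2, column 6: row 2 has {1,2,3,4,6}; column 6 has {2,4,6}; that leaves 5.
At row 3, column 4: row 3 has {3,4}; column 4 has {1,2,3,5}; that leaves 6.
At row 3, column 5: row 3 has {3,4,6}; column 5 has {1,3,5}; that leaves 2.
At row 3, column 6: row 3 has {2,3,4,6}; column 6 has {2,4,5,6}; that leaves 1.
At row 4, column 1: row 4 has {1}; column 1 has {1,2,3,4,6}; that leaves 5.
At row 4, column 4: row 4 has {1,5}; column 4 has {1,2,3,5,6}; the diagonal has {1,2,3,5,6}; that leaves 4.
At row 4, column 5: row 4 has {1,4,5}; column 5 has {1,2,3,5}; that leaves 6.
At row 4, column 6: row 4 has {1,4,5,6}; column 6 has {1,2,4,5,6}; that leaves 3.
At row 6, column 2: row 6 has {1,2,5,6}; column 2 has {1,4,6}; that leaves 3.
At row 6, column 5: row 6 has {1,2,3,5,6}; column 5 has {1,2,3,5,6}; that leaves 4.
At row 3, column 2: row 3 has {1,2,3,4,6}; column 2 has {1,3,4,6}; that leaves 5.
At row 4, column 2: row 4 has {1,3,4,5,6}; column 2 has {1,3,4,5,6}; that leaves 2.

1 4 2 5 3 6 / 3 6 4 2 1 5 / 4 5 3 6 2 1 / 5 2 1 4 6 3 / 2 1 6 3 5 4 / 6 3 5 1 4 2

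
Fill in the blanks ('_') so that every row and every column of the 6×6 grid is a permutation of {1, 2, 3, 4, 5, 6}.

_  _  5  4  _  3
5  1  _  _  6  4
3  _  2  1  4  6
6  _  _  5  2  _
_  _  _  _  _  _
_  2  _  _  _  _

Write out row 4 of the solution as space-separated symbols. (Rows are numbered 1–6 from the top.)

Cell (r1,c2): row 1 has {3,4,5}; column 2 has {1,2} → 6.
Cell (r1,c5): row 1 has {3,4,5,6}; column 5 has {2,4,6} → 1.
Cell (r2,c3): row 2 has {1,4,5,6}; column 3 has {2,5} → 3.
Cell (r2,c4): row 2 has {1,3,4,5,6}; column 4 has {1,4,5} → 2.
Cell (r3,c2): row 3 has {1,2,3,4,6}; column 2 has {1,2,6} → 5.
Cell (r4,c6): row 4 has {2,5,6}; column 6 has {3,4,6} → 1.
Cell (r6,c6): row 6 has {2}; column 6 has {1,3,4,6} → 5.
Cell (r1,c1): row 1 has {1,3,4,5,6}; column 1 has {3,5,6} → 2.
Cell (r4,c3): row 4 has {1,2,5,6}; column 3 has {2,3,5} → 4.
Cell (r5,c6): row 5 is empty so far; column 6 has {1,3,4,5,6} → 2.
Cell (r6,c5): row 6 has {2,5}; column 5 has {1,2,4,6} → 3.
Cell (r4,c2): row 4 has {1,2,4,5,6}; column 2 has {1,2,5,6} → 3.

6 3 4 5 2 1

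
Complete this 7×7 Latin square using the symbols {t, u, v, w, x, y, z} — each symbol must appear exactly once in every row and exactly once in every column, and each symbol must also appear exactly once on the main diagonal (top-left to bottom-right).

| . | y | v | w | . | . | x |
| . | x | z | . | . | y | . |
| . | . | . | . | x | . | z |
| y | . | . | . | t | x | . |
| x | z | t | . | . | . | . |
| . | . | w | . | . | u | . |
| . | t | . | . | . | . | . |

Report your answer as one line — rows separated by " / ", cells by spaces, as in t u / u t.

t y v w u z x / v x z t w y u / w u y v x t z / y w u z t x v / x z t u v w y / z v w x y u t / u t x y z v w

(r3,c3): row 3 has {x,z}; column 3 has {t,v,w,z}; the diagonal has {u,x}, so it must be y.
(r4,c3): row 4 has {t,x,y}; column 3 has {t,v,w,y,z}, so it must be u.
(r6,c2): row 6 has {u,w}; column 2 has {t,x,y,z}, so it must be v.
(r7,c3): row 7 has {t}; column 3 has {t,u,v,w,y,z}, so it must be x.
(r4,c2): row 4 has {t,u,x,y}; column 2 has {t,v,x,y,z}, so it must be w.
(r4,c7): row 4 has {t,u,w,x,y}; column 7 has {x,z}, so it must be v.
(r7,c7): row 7 has {t,x}; column 7 has {v,x,z}; the diagonal has {u,x,y}, so it must be w.
(r3,c2): row 3 has {x,y,z}; column 2 has {t,v,w,x,y,z}, so it must be u.
(r4,c4): row 4 has {t,u,v,w,x,y}; column 4 has {w}; the diagonal has {u,w,x,y}, so it must be z.
(r5,c5): row 5 has {t,x,z}; column 5 has {t,x}; the diagonal has {u,w,x,y,z}, so it must be v.
(r5,c6): row 5 has {t,v,x,z}; column 6 has {u,x,y}, so it must be w.
(r1,c1): row 1 has {v,w,x,y}; column 1 has {x,y}; the diagonal has {u,v,w,x,y,z}, so it must be t.
(r1,c6): row 1 has {t,v,w,x,y}; column 6 has {u,w,x,y}, so it must be z.
(r6,c1): row 6 has {u,v,w}; column 1 has {t,x,y}, so it must be z.
(r6,c5): row 6 has {u,v,w,z}; column 5 has {t,v,x}, so it must be y.
(r6,c7): row 6 has {u,v,w,y,z}; column 7 has {v,w,x,z}, so it must be t.
(r7,c6): row 7 has {t,w,x}; column 6 has {u,w,x,y,z}, so it must be v.
(r1,c5): row 1 has {t,v,w,x,y,z}; column 5 has {t,v,x,y}, so it must be u.
(r2,c5): row 2 has {x,y,z}; column 5 has {t,u,v,x,y}, so it must be w.
(r2,c7): row 2 has {w,x,y,z}; column 7 has {t,v,w,x,z}, so it must be u.
(r3,c6): row 3 has {u,x,y,z}; column 6 has {u,v,w,x,y,z}, so it must be t.
(r5,c7): row 5 has {t,v,w,x,z}; column 7 has {t,u,v,w,x,z}, so it must be y.
(r6,c4): row 6 has {t,u,v,w,y,z}; column 4 has {w,z}, so it must be x.
(r7,c1): row 7 has {t,v,w,x}; column 1 has {t,x,y,z}, so it must be u.
(r7,c4): row 7 has {t,u,v,w,x}; column 4 has {w,x,z}, so it must be y.
(r7,c5): row 7 has {t,u,v,w,x,y}; column 5 has {t,u,v,w,x,y}, so it must be z.
(r2,c1): row 2 has {u,w,x,y,z}; column 1 has {t,u,x,y,z}, so it must be v.
(r2,c4): row 2 has {u,v,w,x,y,z}; column 4 has {w,x,y,z}, so it must be t.
(r3,c1): row 3 has {t,u,x,y,z}; column 1 has {t,u,v,x,y,z}, so it must be w.
(r3,c4): row 3 has {t,u,w,x,y,z}; column 4 has {t,w,x,y,z}, so it must be v.
(r5,c4): row 5 has {t,v,w,x,y,z}; column 4 has {t,v,w,x,y,z}, so it must be u.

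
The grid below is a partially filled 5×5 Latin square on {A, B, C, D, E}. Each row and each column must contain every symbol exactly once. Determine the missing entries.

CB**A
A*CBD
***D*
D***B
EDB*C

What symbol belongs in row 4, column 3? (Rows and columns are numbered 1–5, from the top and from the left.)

E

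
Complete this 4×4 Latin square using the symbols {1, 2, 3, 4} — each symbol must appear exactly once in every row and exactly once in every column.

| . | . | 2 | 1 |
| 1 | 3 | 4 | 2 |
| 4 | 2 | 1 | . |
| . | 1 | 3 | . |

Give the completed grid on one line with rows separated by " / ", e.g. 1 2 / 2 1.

3 4 2 1 / 1 3 4 2 / 4 2 1 3 / 2 1 3 4

(r1,c1) = 3
(r1,c2) = 4
(r3,c4) = 3
(r4,c1) = 2
(r4,c4) = 4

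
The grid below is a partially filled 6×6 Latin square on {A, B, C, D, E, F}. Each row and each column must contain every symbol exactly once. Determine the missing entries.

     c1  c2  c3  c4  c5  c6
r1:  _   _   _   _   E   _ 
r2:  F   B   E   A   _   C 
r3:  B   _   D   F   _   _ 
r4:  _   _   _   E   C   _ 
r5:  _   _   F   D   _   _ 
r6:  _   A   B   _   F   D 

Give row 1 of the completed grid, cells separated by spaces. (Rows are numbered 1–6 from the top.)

A D C B E F

(r2,c5): row 2 has {A,B,C,E,F}; column 5 has {C,E,F}, so it must be D.
(r3,c5): row 3 has {B,D,F}; column 5 has {C,D,E,F}, so it must be A.
(r3,c6): row 3 has {A,B,D,F}; column 6 has {C,D}, so it must be E.
(r4,c3): row 4 has {C,E}; column 3 has {B,D,E,F}, so it must be A.
(r5,c5): row 5 has {D,F}; column 5 has {A,C,D,E,F}, so it must be B.
(r5,c6): row 5 has {B,D,F}; column 6 has {C,D,E}, so it must be A.
(r6,c4): row 6 has {A,B,D,F}; column 4 has {A,D,E,F}, so it must be C.
(r1,c3): row 1 has {E}; column 3 has {A,B,D,E,F}, so it must be C.
(r1,c4): row 1 has {C,E}; column 4 has {A,C,D,E,F}, so it must be B.
(r1,c6): row 1 has {B,C,E}; column 6 has {A,C,D,E}, so it must be F.
(r3,c2): row 3 has {A,B,D,E,F}; column 2 has {A,B}, so it must be C.
(r4,c1): row 4 has {A,C,E}; column 1 has {B,F}, so it must be D.
(r4,c2): row 4 has {A,C,D,E}; column 2 has {A,B,C}, so it must be F.
(r4,c6): row 4 has {A,C,D,E,F}; column 6 has {A,C,D,E,F}, so it must be B.
(r5,c2): row 5 has {A,B,D,F}; column 2 has {A,B,C,F}, so it must be E.
(r6,c1): row 6 has {A,B,C,D,F}; column 1 has {B,D,F}, so it must be E.
(r1,c1): row 1 has {B,C,E,F}; column 1 has {B,D,E,F}, so it must be A.
(r1,c2): row 1 has {A,B,C,E,F}; column 2 has {A,B,C,E,F}, so it must be D.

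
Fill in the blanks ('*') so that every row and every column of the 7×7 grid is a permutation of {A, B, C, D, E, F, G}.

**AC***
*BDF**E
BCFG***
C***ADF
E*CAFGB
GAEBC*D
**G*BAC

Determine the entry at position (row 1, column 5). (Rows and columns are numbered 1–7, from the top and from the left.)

Cell (r1,c7): row 1 has {A,C}; column 7 has {B,C,D,E,F} → G.
Cell (r2,c1): row 2 has {B,D,E,F}; column 1 has {B,C,E,G} → A.
Cell (r2,c5): row 2 has {A,B,D,E,F}; column 5 has {A,B,C,F} → G.
Cell (r2,c6): row 2 has {A,B,D,E,F,G}; column 6 has {A,D,G} → C.
Cell (r3,c6): row 3 has {B,C,F,G}; column 6 has {A,C,D,G} → E.
Cell (r3,c7): row 3 has {B,C,E,F,G}; column 7 has {B,C,D,E,F,G} → A.
Cell (r4,c3): row 4 has {A,C,D,F}; column 3 has {A,C,D,E,F,G} → B.
Cell (r4,c4): row 4 has {A,B,C,D,F}; column 4 has {A,B,C,F,G} → E.
Cell (r5,c2): row 5 has {A,B,C,E,F,G}; column 2 has {A,B,C} → D.
Cell (r6,c6): row 6 has {A,B,C,D,E,G}; column 6 has {A,C,D,E,G} → F.
Cell (r7,c4): row 7 has {A,B,C,G}; column 4 has {A,B,C,E,F,G} → D.
Cell (r1,c6): row 1 has {A,C,G}; column 6 has {A,C,D,E,F,G} → B.
Cell (r3,c5): row 3 has {A,B,C,E,F,G}; column 5 has {A,B,C,F,G} → D.
Cell (r4,c2): row 4 has {A,B,C,D,E,F}; column 2 has {A,B,C,D} → G.
Cell (r7,c1): row 7 has {A,B,C,D,G}; column 1 has {A,B,C,E,G} → F.
Cell (r7,c2): row 7 has {A,B,C,D,F,G}; column 2 has {A,B,C,D,G} → E.
Cell (r1,c1): row 1 has {A,B,C,G}; column 1 has {A,B,C,E,F,G} → D.
Cell (r1,c2): row 1 has {A,B,C,D,G}; column 2 has {A,B,C,D,E,G} → F.
Cell (r1,c5): row 1 has {A,B,C,D,F,G}; column 5 has {A,B,C,D,F,G} → E.

E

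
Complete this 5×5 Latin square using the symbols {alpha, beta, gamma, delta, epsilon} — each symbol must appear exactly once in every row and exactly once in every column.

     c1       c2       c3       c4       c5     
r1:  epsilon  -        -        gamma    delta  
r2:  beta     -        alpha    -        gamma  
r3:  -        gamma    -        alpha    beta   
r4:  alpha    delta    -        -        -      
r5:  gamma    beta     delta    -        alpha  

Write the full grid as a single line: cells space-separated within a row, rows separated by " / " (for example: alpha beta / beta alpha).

At row 1, column 2: row 1 has {gamma,delta,epsilon}; column 2 has {beta,gamma,delta}; that leaves alpha.
At row 1, column 3: row 1 has {alpha,gamma,delta,epsilon}; column 3 has {alpha,delta}; that leaves beta.
At row 2, column 2: row 2 has {alpha,beta,gamma}; column 2 has {alpha,beta,gamma,delta}; that leaves epsilon.
At row 2, column 4: row 2 has {alpha,beta,gamma,epsilon}; column 4 has {alpha,gamma}; that leaves delta.
At row 3, column 1: row 3 has {alpha,beta,gamma}; column 1 has {alpha,beta,gamma,epsilon}; that leaves delta.
At row 3, column 3: row 3 has {alpha,beta,gamma,delta}; column 3 has {alpha,beta,delta}; that leaves epsilon.
At row 4, column 3: row 4 has {alpha,delta}; column 3 has {alpha,beta,delta,epsilon}; that leaves gamma.
At row 4, column 5: row 4 has {alpha,gamma,delta}; column 5 has {alpha,beta,gamma,delta}; that leaves epsilon.
At row 5, column 4: row 5 has {alpha,beta,gamma,delta}; column 4 has {alpha,gamma,delta}; that leaves epsilon.
At row 4, column 4: row 4 has {alpha,gamma,delta,epsilon}; column 4 has {alpha,gamma,delta,epsilon}; that leaves beta.

epsilon alpha beta gamma delta / beta epsilon alpha delta gamma / delta gamma epsilon alpha beta / alpha delta gamma beta epsilon / gamma beta delta epsilon alpha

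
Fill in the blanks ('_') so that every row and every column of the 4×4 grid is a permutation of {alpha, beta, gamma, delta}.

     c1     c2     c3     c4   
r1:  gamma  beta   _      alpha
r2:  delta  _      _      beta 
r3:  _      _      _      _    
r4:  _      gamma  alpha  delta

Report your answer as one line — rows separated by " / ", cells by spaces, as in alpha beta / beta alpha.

row 1 has {alpha,beta,gamma}; column 3 has {alpha} — only delta is left for (r1,c3).
row 2 has {beta,delta}; column 2 has {beta,gamma} — only alpha is left for (r2,c2).
row 2 has {alpha,beta,delta}; column 3 has {alpha,delta} — only gamma is left for (r2,c3).
row 3 is empty so far; column 2 has {alpha,beta,gamma} — only delta is left for (r3,c2).
row 3 has {delta}; column 3 has {alpha,gamma,delta} — only beta is left for (r3,c3).
row 3 has {beta,delta}; column 4 has {alpha,beta,delta} — only gamma is left for (r3,c4).
row 4 has {alpha,gamma,delta}; column 1 has {gamma,delta} — only beta is left for (r4,c1).
row 3 has {beta,gamma,delta}; column 1 has {beta,gamma,delta} — only alpha is left for (r3,c1).

gamma beta delta alpha / delta alpha gamma beta / alpha delta beta gamma / beta gamma alpha delta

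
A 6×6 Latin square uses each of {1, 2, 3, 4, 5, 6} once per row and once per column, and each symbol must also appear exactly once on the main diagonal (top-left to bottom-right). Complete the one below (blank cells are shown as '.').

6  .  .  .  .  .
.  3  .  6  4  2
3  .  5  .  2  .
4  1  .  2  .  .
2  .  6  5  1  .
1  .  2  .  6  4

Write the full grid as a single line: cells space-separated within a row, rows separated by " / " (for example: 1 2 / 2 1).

6 2 4 1 3 5 / 5 3 1 6 4 2 / 3 6 5 4 2 1 / 4 1 3 2 5 6 / 2 4 6 5 1 3 / 1 5 2 3 6 4

(r2,c1): row 2 has {2,3,4,6}; column 1 has {1,2,3,4,6}, so it must be 5.
(r2,c3): row 2 has {2,3,4,5,6}; column 3 has {2,5,6}, so it must be 1.
(r4,c3): row 4 has {1,2,4}; column 3 has {1,2,5,6}, so it must be 3.
(r4,c5): row 4 has {1,2,3,4}; column 5 has {1,2,4,6}, so it must be 5.
(r4,c6): row 4 has {1,2,3,4,5}; column 6 has {2,4}, so it must be 6.
(r5,c2): row 5 has {1,2,5,6}; column 2 has {1,3}, so it must be 4.
(r5,c6): row 5 has {1,2,4,5,6}; column 6 has {2,4,6}, so it must be 3.
(r6,c2): row 6 has {1,2,4,6}; column 2 has {1,3,4}, so it must be 5.
(r6,c4): row 6 has {1,2,4,5,6}; column 4 has {2,5,6}, so it must be 3.
(r1,c2): row 1 has {6}; column 2 has {1,3,4,5}, so it must be 2.
(r1,c3): row 1 has {2,6}; column 3 has {1,2,3,5,6}, so it must be 4.
(r1,c4): row 1 has {2,4,6}; column 4 has {2,3,5,6}, so it must be 1.
(r1,c5): row 1 has {1,2,4,6}; column 5 has {1,2,4,5,6}, so it must be 3.
(r1,c6): row 1 has {1,2,3,4,6}; column 6 has {2,3,4,6}, so it must be 5.
(r3,c2): row 3 has {2,3,5}; column 2 has {1,2,3,4,5}, so it must be 6.
(r3,c4): row 3 has {2,3,5,6}; column 4 has {1,2,3,5,6}, so it must be 4.
(r3,c6): row 3 has {2,3,4,5,6}; column 6 has {2,3,4,5,6}, so it must be 1.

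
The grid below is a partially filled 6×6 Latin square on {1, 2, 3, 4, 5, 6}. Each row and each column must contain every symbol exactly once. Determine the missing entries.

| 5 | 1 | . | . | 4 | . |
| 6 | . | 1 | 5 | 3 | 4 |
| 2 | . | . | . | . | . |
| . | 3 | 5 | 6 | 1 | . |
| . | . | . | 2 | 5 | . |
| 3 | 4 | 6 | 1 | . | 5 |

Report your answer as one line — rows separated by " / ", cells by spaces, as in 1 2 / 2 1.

5 1 2 3 4 6 / 6 2 1 5 3 4 / 2 5 3 4 6 1 / 4 3 5 6 1 2 / 1 6 4 2 5 3 / 3 4 6 1 2 5

row 1 has {1,4,5}; column 4 has {1,2,5,6} — only 3 is left for (r1,c4).
row 2 has {1,3,4,5,6}; column 2 has {1,3,4} — only 2 is left for (r2,c2).
row 3 has {2}; column 4 has {1,2,3,5,6} — only 4 is left for (r3,c4).
row 3 has {2,4}; column 5 has {1,3,4,5} — only 6 is left for (r3,c5).
row 4 has {1,3,5,6}; column 1 has {2,3,5,6} — only 4 is left for (r4,c1).
row 4 has {1,3,4,5,6}; column 6 has {4,5} — only 2 is left for (r4,c6).
row 5 has {2,5}; column 1 has {2,3,4,5,6} — only 1 is left for (r5,c1).
row 5 has {1,2,5}; column 2 has {1,2,3,4} — only 6 is left for (r5,c2).
row 5 has {1,2,5,6}; column 6 has {2,4,5} — only 3 is left for (r5,c6).
row 6 has {1,3,4,5,6}; column 5 has {1,3,4,5,6} — only 2 is left for (r6,c5).
row 1 has {1,3,4,5}; column 3 has {1,5,6} — only 2 is left for (r1,c3).
row 1 has {1,2,3,4,5}; column 6 has {2,3,4,5} — only 6 is left for (r1,c6).
row 3 has {2,4,6}; column 2 has {1,2,3,4,6} — only 5 is left for (r3,c2).
row 3 has {2,4,5,6}; column 3 has {1,2,5,6} — only 3 is left for (r3,c3).
row 3 has {2,3,4,5,6}; column 6 has {2,3,4,5,6} — only 1 is left for (r3,c6).
row 5 has {1,2,3,5,6}; column 3 has {1,2,3,5,6} — only 4 is left for (r5,c3).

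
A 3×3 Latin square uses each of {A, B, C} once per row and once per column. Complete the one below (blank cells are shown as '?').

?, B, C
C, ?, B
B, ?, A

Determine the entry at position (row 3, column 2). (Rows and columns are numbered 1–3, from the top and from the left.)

C

At row 1, column 1: row 1 has {B,C}; column 1 has {B,C}; that leaves A.
At row 2, column 2: row 2 has {B,C}; column 2 has {B}; that leaves A.
At row 3, column 2: row 3 has {A,B}; column 2 has {A,B}; that leaves C.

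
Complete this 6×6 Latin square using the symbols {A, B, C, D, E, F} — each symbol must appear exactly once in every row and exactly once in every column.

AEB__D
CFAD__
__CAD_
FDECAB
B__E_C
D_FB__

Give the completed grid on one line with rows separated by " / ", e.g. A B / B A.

A E B F C D / C F A D B E / E B C A D F / F D E C A B / B A D E F C / D C F B E A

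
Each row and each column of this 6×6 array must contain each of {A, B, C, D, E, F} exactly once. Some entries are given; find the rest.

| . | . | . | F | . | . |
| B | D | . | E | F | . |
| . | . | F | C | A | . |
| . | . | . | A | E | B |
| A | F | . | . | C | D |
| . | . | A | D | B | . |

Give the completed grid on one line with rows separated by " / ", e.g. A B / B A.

E A B F D C / B D C E F A / D B F C A E / F C D A E B / A F E B C D / C E A D B F

row 1 has {F}; column 5 has {A,B,C,E,F} — only D is left for (r1,c5).
row 2 has {B,D,E,F}; column 3 has {A,F} — only C is left for (r2,c3).
row 2 has {B,C,D,E,F}; column 6 has {B,D} — only A is left for (r2,c6).
row 3 has {A,C,F}; column 6 has {A,B,D} — only E is left for (r3,c6).
row 4 has {A,B,E}; column 2 has {D,F} — only C is left for (r4,c2).
row 4 has {A,B,C,E}; column 3 has {A,C,F} — only D is left for (r4,c3).
row 5 has {A,C,D,F}; column 4 has {A,C,D,E,F} — only B is left for (r5,c4).
row 6 has {A,B,D}; column 2 has {C,D,F} — only E is left for (r6,c2).
row 1 has {D,F}; column 6 has {A,B,D,E} — only C is left for (r1,c6).
row 3 has {A,C,E,F}; column 1 has {A,B} — only D is left for (r3,c1).
row 3 has {A,C,D,E,F}; column 2 has {C,D,E,F} — only B is left for (r3,c2).
row 4 has {A,B,C,D,E}; column 1 has {A,B,D} — only F is left for (r4,c1).
row 5 has {A,B,C,D,F}; column 3 has {A,C,D,F} — only E is left for (r5,c3).
row 6 has {A,B,D,E}; column 1 has {A,B,D,F} — only C is left for (r6,c1).
row 6 has {A,B,C,D,E}; column 6 has {A,B,C,D,E} — only F is left for (r6,c6).
row 1 has {C,D,F}; column 1 has {A,B,C,D,F} — only E is left for (r1,c1).
row 1 has {C,D,E,F}; column 2 has {B,C,D,E,F} — only A is left for (r1,c2).
row 1 has {A,C,D,E,F}; column 3 has {A,C,D,E,F} — only B is left for (r1,c3).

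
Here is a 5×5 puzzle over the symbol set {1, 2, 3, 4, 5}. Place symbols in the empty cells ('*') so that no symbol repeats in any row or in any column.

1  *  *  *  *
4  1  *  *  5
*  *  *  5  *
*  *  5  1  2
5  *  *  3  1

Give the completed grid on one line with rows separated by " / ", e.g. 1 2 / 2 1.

(r2,c4) = 2
(r4,c1) = 3
(r4,c2) = 4
(r5,c2) = 2
(r5,c3) = 4
(r1,c4) = 4
(r1,c5) = 3
(r2,c3) = 3
(r3,c1) = 2
(r3,c2) = 3
(r3,c3) = 1
(r3,c5) = 4
(r1,c2) = 5
(r1,c3) = 2

1 5 2 4 3 / 4 1 3 2 5 / 2 3 1 5 4 / 3 4 5 1 2 / 5 2 4 3 1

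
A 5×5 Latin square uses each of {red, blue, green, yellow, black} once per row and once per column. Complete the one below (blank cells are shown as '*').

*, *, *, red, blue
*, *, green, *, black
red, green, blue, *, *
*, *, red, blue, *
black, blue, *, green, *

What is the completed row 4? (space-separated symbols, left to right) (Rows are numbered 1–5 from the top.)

yellow black red blue green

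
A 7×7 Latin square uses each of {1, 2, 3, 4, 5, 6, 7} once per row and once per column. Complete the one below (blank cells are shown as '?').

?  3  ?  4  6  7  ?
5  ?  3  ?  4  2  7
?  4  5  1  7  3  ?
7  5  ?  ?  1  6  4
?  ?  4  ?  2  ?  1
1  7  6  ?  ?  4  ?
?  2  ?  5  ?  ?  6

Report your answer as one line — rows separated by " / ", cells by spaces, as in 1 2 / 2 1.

2 3 1 4 6 7 5 / 5 1 3 6 4 2 7 / 6 4 5 1 7 3 2 / 7 5 2 3 1 6 4 / 3 6 4 7 2 5 1 / 1 7 6 2 5 4 3 / 4 2 7 5 3 1 6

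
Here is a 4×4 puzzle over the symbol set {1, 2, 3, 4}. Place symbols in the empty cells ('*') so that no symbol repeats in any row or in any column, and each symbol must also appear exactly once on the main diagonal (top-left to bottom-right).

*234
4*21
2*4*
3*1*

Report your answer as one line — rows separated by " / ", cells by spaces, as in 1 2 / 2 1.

(r1,c1) = 1
(r2,c2) = 3
(r3,c2) = 1
(r3,c4) = 3
(r4,c2) = 4
(r4,c4) = 2

1 2 3 4 / 4 3 2 1 / 2 1 4 3 / 3 4 1 2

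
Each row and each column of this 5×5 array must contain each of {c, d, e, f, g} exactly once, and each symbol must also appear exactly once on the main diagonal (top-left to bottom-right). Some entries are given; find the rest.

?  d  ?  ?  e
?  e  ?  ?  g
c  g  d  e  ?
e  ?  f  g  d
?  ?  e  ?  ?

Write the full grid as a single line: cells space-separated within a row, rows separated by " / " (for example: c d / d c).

f d g c e / d e c f g / c g d e f / e c f g d / g f e d c

(r1,c1) = f
(r1,c4) = c
(r2,c1) = d
(r2,c3) = c
(r2,c4) = f
(r3,c5) = f
(r4,c2) = c
(r5,c1) = g
(r5,c2) = f
(r5,c4) = d
(r5,c5) = c
(r1,c3) = g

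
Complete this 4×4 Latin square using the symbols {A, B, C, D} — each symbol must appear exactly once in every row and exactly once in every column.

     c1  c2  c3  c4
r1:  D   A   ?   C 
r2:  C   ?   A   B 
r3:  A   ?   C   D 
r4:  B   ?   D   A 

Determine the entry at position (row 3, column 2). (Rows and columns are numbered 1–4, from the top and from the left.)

B

(r1,c3) = B
(r2,c2) = D
(r3,c2) = B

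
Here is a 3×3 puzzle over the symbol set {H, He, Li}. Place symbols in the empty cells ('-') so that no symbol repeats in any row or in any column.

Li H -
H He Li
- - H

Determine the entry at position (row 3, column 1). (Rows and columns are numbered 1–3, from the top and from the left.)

He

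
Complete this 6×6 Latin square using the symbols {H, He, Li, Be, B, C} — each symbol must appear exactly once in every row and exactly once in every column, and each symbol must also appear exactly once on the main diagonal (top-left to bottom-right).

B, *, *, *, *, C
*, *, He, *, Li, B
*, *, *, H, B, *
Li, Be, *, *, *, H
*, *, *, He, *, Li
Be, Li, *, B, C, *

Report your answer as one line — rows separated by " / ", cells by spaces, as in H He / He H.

B He Be Li H C / C H He Be Li B / He C Li H B Be / Li Be B C He H / H B C He Be Li / Be Li H B C He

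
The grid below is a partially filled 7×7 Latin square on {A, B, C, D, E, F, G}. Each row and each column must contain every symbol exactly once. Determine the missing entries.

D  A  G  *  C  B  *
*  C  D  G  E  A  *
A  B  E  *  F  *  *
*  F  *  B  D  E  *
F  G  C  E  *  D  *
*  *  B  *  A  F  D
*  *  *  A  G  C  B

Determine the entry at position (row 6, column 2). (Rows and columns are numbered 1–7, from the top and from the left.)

E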